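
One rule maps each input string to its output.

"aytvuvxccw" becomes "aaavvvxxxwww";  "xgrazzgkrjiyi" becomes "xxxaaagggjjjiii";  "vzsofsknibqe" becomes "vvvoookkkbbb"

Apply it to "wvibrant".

Each output is the input with this applied: keep one character in every 3, starting at position 1 (positions 1st, 4th, 7th, ...), then repeat every character 3 times.
On "wvibrant": the first step gives "wbn", and the second then gives "wwwbbbnnn".
(Check on "xgrazzgkrjiyi": → "xagji" → "xxxaaagggjjjiii" ✓)

wwwbbbnnn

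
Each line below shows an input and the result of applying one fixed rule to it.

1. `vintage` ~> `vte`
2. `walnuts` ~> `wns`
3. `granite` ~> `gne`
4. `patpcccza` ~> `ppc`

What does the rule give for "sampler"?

Each output is the input with this applied: keep one character in every 3, starting at position 1 (positions 1st, 4th, 7th, ...).
For "sampler" the result is "spr".

spr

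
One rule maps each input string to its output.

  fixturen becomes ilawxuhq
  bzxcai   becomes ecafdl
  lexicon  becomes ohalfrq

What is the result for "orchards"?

Looking at the pairs, the operation is to shift every letter 3 places forward in the alphabet (wrapping around).
Doing the same to "orchards": "rufkdugv".

rufkdugv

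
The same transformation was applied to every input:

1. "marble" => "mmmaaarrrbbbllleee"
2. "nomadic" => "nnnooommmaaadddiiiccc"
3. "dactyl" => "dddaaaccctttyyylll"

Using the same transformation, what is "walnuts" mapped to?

wwwaaalllnnnuuutttsss

Looking at the pairs, the operation is to repeat every character 3 times.
For "walnuts" the result is "wwwaaalllnnnuuutttsss".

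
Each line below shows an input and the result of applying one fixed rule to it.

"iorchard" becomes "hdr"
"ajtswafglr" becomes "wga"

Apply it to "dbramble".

mer

Each output is the input with this applied: move the first 3 characters to the end (rotate left by 3), then keep one character in every 3, starting at position 2 (positions 2nd, 5th, 8th, ...).
On "dbramble" that produces "mer".
(Check on "ajtswafglr": → "swafglrajt" → "wga" ✓)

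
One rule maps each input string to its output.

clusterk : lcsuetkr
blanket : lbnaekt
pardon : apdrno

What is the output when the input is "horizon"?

The pattern: swap each adjacent pair of characters (1↔2, 3↔4, ...).
"horizon" → "ohirozn".

ohirozn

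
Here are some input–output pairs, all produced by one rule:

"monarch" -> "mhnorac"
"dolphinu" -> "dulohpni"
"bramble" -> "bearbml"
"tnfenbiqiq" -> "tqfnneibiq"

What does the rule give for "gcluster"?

In each case the input is transformed by: move the last character to the front, then swap each adjacent pair of characters (1↔2, 3↔4, ...).
Starting from "gcluster": after the first operation, "rgcluste"; after the second, "grlcsuet".

grlcsuet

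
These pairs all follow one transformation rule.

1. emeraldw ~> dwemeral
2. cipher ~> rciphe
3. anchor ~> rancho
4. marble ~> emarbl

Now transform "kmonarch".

The transformation: move the first 2 characters to the end (rotate left by 2), then swap the front and back halves of the string.
On "kmonarch": the first step gives "onarchkm", and the second then gives "chkmonar".
(Check on "emeraldw": → "eraldwem" → "dwemeral" ✓)

chkmonar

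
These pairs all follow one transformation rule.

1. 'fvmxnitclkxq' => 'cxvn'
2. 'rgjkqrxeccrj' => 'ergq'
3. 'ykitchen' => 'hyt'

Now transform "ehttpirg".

iet

Each output is the input with this applied: swap the front and back halves of the string, then keep one character in every 3, starting at position 2 (positions 2nd, 5th, 8th, ...).
Working it through for "ehttpirg": intermediate "pirgehtt", final "iet".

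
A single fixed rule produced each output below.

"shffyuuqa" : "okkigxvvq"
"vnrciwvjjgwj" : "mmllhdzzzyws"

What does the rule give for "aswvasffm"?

mliicvvqq

Each output is the input with this applied: sort the characters into reverse alphabetical order, then shift every letter 10 places backward in the alphabet (wrapping around).
"aswvasffm" → "wvssmffaa" → "mliicvvqq".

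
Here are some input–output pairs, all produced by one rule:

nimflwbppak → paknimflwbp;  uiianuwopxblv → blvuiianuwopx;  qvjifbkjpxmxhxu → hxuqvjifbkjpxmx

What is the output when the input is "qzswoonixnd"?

In each case the input is transformed by: move the last 3 characters to the front (rotate right by 3).
"qzswoonixnd" → "xndqzswooni".

xndqzswooni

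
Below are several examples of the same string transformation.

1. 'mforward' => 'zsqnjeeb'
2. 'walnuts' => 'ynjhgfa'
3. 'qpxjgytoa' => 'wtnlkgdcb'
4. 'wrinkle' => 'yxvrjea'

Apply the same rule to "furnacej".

The pattern: shift every letter 13 places forward in the alphabet (wrapping around) — i.e. ROT13, then sort the characters into reverse alphabetical order.
For "furnacej", step one produces "sheanprw"; step two turns that into "wsrpnhea".

wsrpnhea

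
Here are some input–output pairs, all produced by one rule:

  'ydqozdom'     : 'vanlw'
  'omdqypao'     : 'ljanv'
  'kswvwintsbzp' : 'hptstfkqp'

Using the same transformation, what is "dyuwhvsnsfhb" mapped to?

avrtespkp

Rule — delete the last 3 characters, then shift every letter 3 places backward in the alphabet (wrapping around).
Working it through for "dyuwhvsnsfhb": intermediate "dyuwhvsns", final "avrtespkp".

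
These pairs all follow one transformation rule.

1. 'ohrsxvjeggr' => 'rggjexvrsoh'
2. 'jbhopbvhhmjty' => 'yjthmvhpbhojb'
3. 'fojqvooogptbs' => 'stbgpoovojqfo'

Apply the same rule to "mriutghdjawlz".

zwljahdtgiumr

The pattern: swap each adjacent pair of characters (1↔2, 3↔4, ...), then reverse the string.
On "mriutghdjawlz": the first step gives "rmuigtdhajlwz", and the second then gives "zwljahdtgiumr".
(Check on "fojqvooogptbs": → "ofqjovoopgbts" → "stbgpoovojqfo" ✓)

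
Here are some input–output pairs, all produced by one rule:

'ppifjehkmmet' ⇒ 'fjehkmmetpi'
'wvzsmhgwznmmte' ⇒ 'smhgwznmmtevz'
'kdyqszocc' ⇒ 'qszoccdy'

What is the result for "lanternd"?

terndan

What's happening: delete the first character, then move the first 2 characters to the end (rotate left by 2).
So "lanternd" becomes "terndan".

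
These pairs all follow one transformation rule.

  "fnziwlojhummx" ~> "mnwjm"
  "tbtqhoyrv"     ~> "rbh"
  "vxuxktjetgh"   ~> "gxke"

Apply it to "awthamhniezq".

What's happening: move the last 2 characters to the front (rotate right by 2), then keep one character in every 3, starting at position 1 (positions 1st, 4th, 7th, ...).
Applying both steps to "awthamhniezq": "zqawthamhnie", then "zwan".
(Check on "fnziwlojhummx": → "mxfnziwlojhum" → "mnwjm" ✓)

zwan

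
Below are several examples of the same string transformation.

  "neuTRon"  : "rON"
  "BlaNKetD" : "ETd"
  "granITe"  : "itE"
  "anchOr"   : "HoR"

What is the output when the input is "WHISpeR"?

PEr

Rule — flip the case of every letter, then keep only the last 3 characters.
On "WHISpeR": the first step gives "whisPEr", and the second then gives "PEr".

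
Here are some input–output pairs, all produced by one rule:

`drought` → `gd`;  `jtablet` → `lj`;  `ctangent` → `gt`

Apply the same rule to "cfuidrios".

dof

Rule — move the first 2 characters to the end (rotate left by 2), then keep one character in every 3, starting at position 3 (positions 3rd, 6th, 9th, ...).
Starting from "cfuidrios": after the first operation, "uidrioscf"; after the second, "dof".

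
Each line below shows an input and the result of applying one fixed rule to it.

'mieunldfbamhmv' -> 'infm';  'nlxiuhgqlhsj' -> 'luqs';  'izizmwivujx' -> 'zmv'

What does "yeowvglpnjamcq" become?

evpa

Rule — move the last character to the front, then keep one character in every 3, starting at position 3 (positions 3rd, 6th, 9th, ...).
Starting from "yeowvglpnjamcq": after the first operation, "qyeowvglpnjamc"; after the second, "evpa".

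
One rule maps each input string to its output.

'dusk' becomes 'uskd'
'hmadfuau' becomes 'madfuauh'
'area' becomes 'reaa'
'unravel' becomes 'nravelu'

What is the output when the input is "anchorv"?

nchorva

The transformation: move the first character to the end.
Doing the same to "anchorv": "nchorva".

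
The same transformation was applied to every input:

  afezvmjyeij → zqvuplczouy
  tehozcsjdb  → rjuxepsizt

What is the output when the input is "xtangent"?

jnjqdwud

The transformation: shift every letter 10 places backward in the alphabet (wrapping around), then move the last character to the front.
Starting from "xtangent": after the first operation, "njqdwudj"; after the second, "jnjqdwud".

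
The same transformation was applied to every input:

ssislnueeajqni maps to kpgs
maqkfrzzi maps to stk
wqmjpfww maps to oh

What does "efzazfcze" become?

bhg

What's happening: shift every letter 2 places forward in the alphabet (wrapping around), then keep one character in every 3, starting at position 3 (positions 3rd, 6th, 9th, ...).
For "efzazfcze", step one produces "ghbcbhebg"; step two turns that into "bhg".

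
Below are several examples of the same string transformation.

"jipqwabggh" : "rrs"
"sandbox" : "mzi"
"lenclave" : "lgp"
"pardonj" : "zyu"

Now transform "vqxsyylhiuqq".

fbb

Looking at the pairs, the operation is to shift every letter 11 places forward in the alphabet (wrapping around), then keep only the last 3 characters.
"vqxsyylhiuqq" → "gbidjjwstfbb" → "fbb".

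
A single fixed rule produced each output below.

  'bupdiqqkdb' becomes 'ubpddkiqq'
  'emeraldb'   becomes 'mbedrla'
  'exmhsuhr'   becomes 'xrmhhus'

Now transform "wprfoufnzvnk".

The pattern: delete the first character, then take characters alternately from the front and the back (1st, last, 2nd, 2nd-last, ...).
Applying both steps to "wprfoufnzvnk": "prfoufnzvnk", then "pkrnfvozunf".

pkrnfvozunf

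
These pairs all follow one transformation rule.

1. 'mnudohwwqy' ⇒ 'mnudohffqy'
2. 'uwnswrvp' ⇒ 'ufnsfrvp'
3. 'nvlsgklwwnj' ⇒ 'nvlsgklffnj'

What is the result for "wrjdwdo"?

Looking at the pairs, the operation is to replace every "w" with "f".
"wrjdwdo" → "frjdfdo".

frjdfdo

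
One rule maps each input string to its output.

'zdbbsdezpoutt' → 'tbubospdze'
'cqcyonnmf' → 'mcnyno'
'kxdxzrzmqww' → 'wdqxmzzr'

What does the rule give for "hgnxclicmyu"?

Each output is the input with this applied: take characters alternately from the front and the back (1st, last, 2nd, 2nd-last, ...), then delete the first 3 characters.
Working it through for "hgnxclicmyu": intermediate "hugynmxccil", final "ynmxccil".

ynmxccil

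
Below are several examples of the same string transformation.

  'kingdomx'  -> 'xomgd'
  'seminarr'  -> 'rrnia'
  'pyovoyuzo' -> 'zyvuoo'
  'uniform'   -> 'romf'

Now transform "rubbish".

sihb

Each output is the input with this applied: delete the first 3 characters, then sort the characters into reverse alphabetical order.
Starting from "rubbish": after the first operation, "bish"; after the second, "sihb".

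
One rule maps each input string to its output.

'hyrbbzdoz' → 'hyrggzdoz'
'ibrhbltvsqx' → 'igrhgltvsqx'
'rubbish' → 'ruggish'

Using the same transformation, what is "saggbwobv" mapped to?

sagggwogv

What's happening: replace every "b" with "g".
Doing the same to "saggbwobv": "sagggwogv".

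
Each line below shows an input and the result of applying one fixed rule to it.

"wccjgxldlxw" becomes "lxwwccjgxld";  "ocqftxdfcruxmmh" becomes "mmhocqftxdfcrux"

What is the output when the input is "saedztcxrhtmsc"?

mscsaedztcxrht

In each case the input is transformed by: move the last 3 characters to the front (rotate right by 3).
"saedztcxrhtmsc" → "mscsaedztcxrht".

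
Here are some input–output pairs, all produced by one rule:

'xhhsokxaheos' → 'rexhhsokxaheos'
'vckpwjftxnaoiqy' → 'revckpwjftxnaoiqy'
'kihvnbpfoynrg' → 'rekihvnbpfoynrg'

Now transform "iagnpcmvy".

reiagnpcmvy

Each output is the input with this applied: prepend "re".
For "iagnpcmvy" the result is "reiagnpcmvy".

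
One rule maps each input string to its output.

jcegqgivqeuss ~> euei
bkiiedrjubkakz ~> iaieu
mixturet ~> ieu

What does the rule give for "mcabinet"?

The transformation: take characters alternately from the front and the back (1st, last, 2nd, 2nd-last, ...), then keep only the vowels.
Applying that to "mcabinet" gives "eai".

eai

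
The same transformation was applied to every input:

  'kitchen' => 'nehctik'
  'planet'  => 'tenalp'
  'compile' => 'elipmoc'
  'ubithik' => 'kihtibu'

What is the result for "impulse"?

eslupmi

Looking at the pairs, the operation is to reverse the string.
"impulse" → "eslupmi".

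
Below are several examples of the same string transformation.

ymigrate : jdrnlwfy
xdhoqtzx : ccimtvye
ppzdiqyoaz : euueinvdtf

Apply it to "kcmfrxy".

dphrkwc

Each output is the input with this applied: shift every letter 5 places forward in the alphabet (wrapping around), then move the last character to the front.
Starting from "kcmfrxy": after the first operation, "phrkwcd"; after the second, "dphrkwc".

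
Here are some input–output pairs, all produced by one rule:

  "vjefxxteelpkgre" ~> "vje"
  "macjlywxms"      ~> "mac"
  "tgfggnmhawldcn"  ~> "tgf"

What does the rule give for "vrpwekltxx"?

vrp

In each case the input is transformed by: keep only the first 3 characters.
Doing the same to "vrpwekltxx": "vrp".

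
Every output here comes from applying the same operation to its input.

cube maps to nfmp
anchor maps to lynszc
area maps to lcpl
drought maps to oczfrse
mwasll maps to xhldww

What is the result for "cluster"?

The pattern: shift every letter 11 places forward in the alphabet (wrapping around).
So "cluster" becomes "nwfdepc".

nwfdepc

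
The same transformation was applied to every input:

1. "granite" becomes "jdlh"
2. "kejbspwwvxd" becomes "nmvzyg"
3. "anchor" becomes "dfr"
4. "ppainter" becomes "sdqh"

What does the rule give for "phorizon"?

srlr

The pattern: keep every other character starting from the first (positions 1st, 3rd, 5th, ...), then shift every letter 3 places forward in the alphabet (wrapping around).
Applying both steps to "phorizon": "poio", then "srlr".
(Check on "anchor": → "aco" → "dfr" ✓)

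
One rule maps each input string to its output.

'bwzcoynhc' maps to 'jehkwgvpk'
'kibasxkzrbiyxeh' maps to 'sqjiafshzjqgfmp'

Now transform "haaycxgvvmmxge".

In each case the input is transformed by: shift every letter 8 places forward in the alphabet (wrapping around).
On "haaycxgvvmmxge" that produces "piigkfodduufom".

piigkfodduufom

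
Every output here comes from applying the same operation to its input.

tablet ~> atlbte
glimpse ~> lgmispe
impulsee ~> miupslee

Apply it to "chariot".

hcraoit

Each output is the input with this applied: swap each adjacent pair of characters (1↔2, 3↔4, ...).
So "chariot" becomes "hcraoit".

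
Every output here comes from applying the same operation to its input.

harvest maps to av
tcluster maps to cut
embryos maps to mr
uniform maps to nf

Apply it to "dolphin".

Rule — keep every other character starting from the second (positions 2nd, 4th, 6th, ...), then delete the last character.
For "dolphin" the result is "op".
(Check on "tcluster": → "cutr" → "cut" ✓)

op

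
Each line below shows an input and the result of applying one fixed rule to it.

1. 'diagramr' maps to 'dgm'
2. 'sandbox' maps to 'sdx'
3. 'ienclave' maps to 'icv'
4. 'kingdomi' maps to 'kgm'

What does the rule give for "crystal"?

In each case the input is transformed by: keep one character in every 3, starting at position 1 (positions 1st, 4th, 7th, ...).
For "crystal" the result is "csl".

csl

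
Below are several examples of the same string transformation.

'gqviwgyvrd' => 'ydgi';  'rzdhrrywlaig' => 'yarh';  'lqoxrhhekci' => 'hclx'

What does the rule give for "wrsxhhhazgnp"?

hgwx

The transformation: keep one character in every 3, starting at position 1 (positions 1st, 4th, 7th, ...), then move the first 2 characters to the end (rotate left by 2).
For "wrsxhhhazgnp", step one produces "wxhg"; step two turns that into "hgwx".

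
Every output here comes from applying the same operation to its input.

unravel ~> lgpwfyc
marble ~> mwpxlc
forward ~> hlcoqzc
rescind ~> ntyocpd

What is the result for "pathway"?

shljale

The pattern: move the first 3 characters to the end (rotate left by 3), then shift every letter 11 places forward in the alphabet (wrapping around).
On "pathway": the first step gives "hwaypat", and the second then gives "shljale".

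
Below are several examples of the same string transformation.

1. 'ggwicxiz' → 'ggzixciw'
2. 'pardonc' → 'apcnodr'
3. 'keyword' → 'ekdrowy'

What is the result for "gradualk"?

In each case the input is transformed by: move the first 2 characters to the end (rotate left by 2), then reverse the string.
For "gradualk", step one produces "adualkgr"; step two turns that into "rgklauda".

rgklauda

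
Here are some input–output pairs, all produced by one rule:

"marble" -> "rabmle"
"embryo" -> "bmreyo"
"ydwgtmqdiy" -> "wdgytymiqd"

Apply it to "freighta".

The pattern: move the first 2 characters to the end (rotate left by 2), then take characters alternately from the front and the back (1st, last, 2nd, 2nd-last, ...).
On "freighta": the first step gives "eightafr", and the second then gives "erifgaht".

erifgaht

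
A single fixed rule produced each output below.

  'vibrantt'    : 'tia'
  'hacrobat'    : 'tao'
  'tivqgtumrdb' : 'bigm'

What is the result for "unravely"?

The transformation: keep one character in every 3, starting at position 2 (positions 2nd, 5th, 8th, ...), then move the last character to the front.
Working it through for "unravely": intermediate "nvy", final "ynv".

ynv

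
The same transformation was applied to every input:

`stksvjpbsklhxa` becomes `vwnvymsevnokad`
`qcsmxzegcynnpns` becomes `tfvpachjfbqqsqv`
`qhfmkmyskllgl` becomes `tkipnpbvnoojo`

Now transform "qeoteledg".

thrwhohgj

In each case the input is transformed by: shift every letter 3 places forward in the alphabet (wrapping around).
Applying that to "qeoteledg" gives "thrwhohgj".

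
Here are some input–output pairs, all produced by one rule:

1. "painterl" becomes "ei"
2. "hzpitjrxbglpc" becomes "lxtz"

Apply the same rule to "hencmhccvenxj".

ncme

Each output is the input with this applied: reverse the string, then keep one character in every 3, starting at position 3 (positions 3rd, 6th, 9th, ...).
Applying both steps to "hencmhccvenxj": "jxnevcchmcneh", then "ncme".
(Check on "painterl": → "lretniap" → "ei" ✓)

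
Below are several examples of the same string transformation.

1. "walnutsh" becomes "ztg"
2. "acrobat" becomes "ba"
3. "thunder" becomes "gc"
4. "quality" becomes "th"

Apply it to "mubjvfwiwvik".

tuhh

The pattern: shift every letter 1 place backward in the alphabet (wrapping around), then keep one character in every 3, starting at position 2 (positions 2nd, 5th, 8th, ...).
Doing the same to "mubjvfwiwvik": "tuhh".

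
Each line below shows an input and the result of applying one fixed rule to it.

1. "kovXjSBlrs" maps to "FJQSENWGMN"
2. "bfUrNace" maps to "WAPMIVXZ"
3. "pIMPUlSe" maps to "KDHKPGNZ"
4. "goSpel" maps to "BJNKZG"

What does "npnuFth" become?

The rule is to shift every letter 5 places backward in the alphabet (wrapping around), then convert every letter to uppercase.
Working it through for "npnuFth": intermediate "ikipAoc", final "IKIPAOC".

IKIPAOC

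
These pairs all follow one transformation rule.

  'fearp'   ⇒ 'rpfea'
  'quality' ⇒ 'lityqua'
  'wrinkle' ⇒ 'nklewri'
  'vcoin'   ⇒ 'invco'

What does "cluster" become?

Rule — move the first 3 characters to the end (rotate left by 3).
So "cluster" becomes "sterclu".

sterclu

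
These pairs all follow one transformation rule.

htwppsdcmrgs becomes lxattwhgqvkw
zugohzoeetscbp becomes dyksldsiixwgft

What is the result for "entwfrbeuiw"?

irxajvfiyma

In each case the input is transformed by: shift every letter 4 places forward in the alphabet (wrapping around).
"entwfrbeuiw" → "irxajvfiyma".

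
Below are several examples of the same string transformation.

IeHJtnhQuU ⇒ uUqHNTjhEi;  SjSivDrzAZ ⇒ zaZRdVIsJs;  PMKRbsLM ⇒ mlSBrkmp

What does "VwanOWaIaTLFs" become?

Each output is the input with this applied: reverse the string, then flip the case of every letter.
On "VwanOWaIaTLFs": the first step gives "sFLTaIaWOnawV", and the second then gives "SfltAiAwoNAWv".

SfltAiAwoNAWv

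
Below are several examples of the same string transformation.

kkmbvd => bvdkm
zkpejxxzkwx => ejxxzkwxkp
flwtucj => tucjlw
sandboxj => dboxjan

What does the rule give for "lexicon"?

iconex

The rule is to delete the first character, then move the first 2 characters to the end (rotate left by 2).
Starting from "lexicon": after the first operation, "exicon"; after the second, "iconex".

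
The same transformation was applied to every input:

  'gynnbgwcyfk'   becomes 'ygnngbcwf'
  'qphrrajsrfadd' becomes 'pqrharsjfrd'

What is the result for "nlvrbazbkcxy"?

Looking at the pairs, the operation is to swap each adjacent pair of characters (1↔2, 3↔4, ...), then delete the last 2 characters.
So "nlvrbazbkcxy" becomes "lnrvabbzck".
(Check on "qphrrajsrfadd": → "pqrharsjfrdad" → "pqrharsjfrd" ✓)

lnrvabbzck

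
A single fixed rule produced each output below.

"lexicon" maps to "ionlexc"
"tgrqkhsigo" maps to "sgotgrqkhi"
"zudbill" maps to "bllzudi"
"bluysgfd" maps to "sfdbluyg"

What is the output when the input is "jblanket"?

Each output is the input with this applied: move the last 3 characters to the front (rotate right by 3), then swap the first and last characters.
Starting from "jblanket": after the first operation, "ketjblan"; after the second, "netjblak".

netjblak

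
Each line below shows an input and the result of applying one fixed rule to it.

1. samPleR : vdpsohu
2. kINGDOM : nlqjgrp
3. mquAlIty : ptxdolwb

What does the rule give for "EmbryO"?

In each case the input is transformed by: shift every letter 3 places forward in the alphabet (wrapping around), then convert every letter to lowercase.
Starting from "EmbryO": after the first operation, "HpeubR"; after the second, "hpeubr".
(Check on "mquAlIty": → "ptxDoLwb" → "ptxdolwb" ✓)

hpeubr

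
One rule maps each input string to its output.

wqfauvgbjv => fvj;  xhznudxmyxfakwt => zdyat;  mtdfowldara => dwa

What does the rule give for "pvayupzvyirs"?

apys

What's happening: keep one character in every 3, starting at position 3 (positions 3rd, 6th, 9th, ...).
On "pvayupzvyirs" that produces "apys".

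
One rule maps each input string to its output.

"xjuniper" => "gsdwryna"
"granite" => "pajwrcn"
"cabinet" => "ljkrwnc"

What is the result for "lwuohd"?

Rule — shift every letter 9 places forward in the alphabet (wrapping around).
Doing the same to "lwuohd": "ufdxqm".

ufdxqm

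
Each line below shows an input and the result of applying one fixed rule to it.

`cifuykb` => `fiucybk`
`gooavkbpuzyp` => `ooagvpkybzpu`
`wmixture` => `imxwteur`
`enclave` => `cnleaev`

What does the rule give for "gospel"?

sopgel

The rule is to move the first 2 characters to the end (rotate left by 2), then take characters alternately from the front and the back (1st, last, 2nd, 2nd-last, ...).
Applying both steps to "gospel": "spelgo", then "sopgel".
(Check on "cifuykb": → "fuykbci" → "fiucybk" ✓)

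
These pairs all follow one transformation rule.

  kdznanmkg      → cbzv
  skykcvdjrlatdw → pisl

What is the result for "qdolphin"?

The pattern: shift every letter 11 places backward in the alphabet (wrapping around), then keep only the last 4 characters.
Applying both steps to "qdolphin": "fsdaewxc", then "ewxc".

ewxc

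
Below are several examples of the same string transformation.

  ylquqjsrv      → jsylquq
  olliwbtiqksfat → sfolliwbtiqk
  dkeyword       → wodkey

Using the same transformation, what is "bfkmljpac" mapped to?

jpbfkml

The transformation: delete the last 2 characters, then move the last 2 characters to the front (rotate right by 2).
Starting from "bfkmljpac": after the first operation, "bfkmljp"; after the second, "jpbfkml".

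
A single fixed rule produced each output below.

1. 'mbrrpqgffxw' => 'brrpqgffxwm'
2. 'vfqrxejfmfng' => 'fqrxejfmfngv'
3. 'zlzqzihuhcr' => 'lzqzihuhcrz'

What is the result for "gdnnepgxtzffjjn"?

dnnepgxtzffjjng

Looking at the pairs, the operation is to move the first character to the end.
Doing the same to "gdnnepgxtzffjjn": "dnnepgxtzffjjng".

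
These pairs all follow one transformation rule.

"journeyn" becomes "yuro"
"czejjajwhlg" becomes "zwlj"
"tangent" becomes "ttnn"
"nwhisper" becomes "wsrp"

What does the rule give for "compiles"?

spom

Each output is the input with this applied: sort the characters into reverse alphabetical order, then keep only the first 4 characters.
"compiles" → "spomliec" → "spom".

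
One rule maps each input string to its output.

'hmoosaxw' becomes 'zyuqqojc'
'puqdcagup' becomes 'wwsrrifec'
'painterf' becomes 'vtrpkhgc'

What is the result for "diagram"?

The rule is to sort the characters into reverse alphabetical order, then shift every letter 2 places forward in the alphabet (wrapping around).
Applying both steps to "diagram": "rmigdaa", then "tokifcc".

tokifcc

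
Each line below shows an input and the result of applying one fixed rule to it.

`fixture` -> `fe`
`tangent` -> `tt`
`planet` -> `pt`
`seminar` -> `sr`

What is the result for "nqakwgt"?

nt

Each output is the input with this applied: take characters alternately from the front and the back (1st, last, 2nd, 2nd-last, ...), then keep only the first 2 characters.
On "nqakwgt": the first step gives "ntqgawk", and the second then gives "nt".
(Check on "planet": → "ptlean" → "pt" ✓)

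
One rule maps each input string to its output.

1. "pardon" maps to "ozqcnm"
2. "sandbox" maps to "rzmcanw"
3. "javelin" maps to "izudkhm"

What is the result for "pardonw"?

ozqcnmv

The rule is to shift every letter 1 place backward in the alphabet (wrapping around).
So "pardonw" becomes "ozqcnmv".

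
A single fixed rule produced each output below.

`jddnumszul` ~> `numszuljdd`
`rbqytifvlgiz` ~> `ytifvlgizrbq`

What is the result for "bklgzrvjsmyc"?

gzrvjsmycbkl

The pattern: move the first 3 characters to the end (rotate left by 3).
On "bklgzrvjsmyc" that produces "gzrvjsmycbkl".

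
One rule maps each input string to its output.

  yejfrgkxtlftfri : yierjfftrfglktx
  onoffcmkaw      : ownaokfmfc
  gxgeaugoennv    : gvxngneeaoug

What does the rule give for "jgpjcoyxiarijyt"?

jtgypjjicroayix

Looking at the pairs, the operation is to take characters alternately from the front and the back (1st, last, 2nd, 2nd-last, ...).
For "jgpjcoyxiarijyt" the result is "jtgypjjicroayix".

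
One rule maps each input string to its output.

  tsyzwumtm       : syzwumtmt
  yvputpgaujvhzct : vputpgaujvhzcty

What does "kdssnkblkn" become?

dssnkblknk

Looking at the pairs, the operation is to move the first character to the end.
Applying that to "kdssnkblkn" gives "dssnkblknk".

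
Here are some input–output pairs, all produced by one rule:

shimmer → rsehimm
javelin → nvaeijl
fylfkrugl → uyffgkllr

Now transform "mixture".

The transformation: sort the characters into alphabetical order, then move the last 2 characters to the front (rotate right by 2).
Starting from "mixture": after the first operation, "eimrtux"; after the second, "uxeimrt".

uxeimrt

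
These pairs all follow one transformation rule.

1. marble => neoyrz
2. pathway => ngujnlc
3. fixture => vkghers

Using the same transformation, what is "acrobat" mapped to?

The pattern: move the first character to the end, then shift every letter 13 places forward in the alphabet (wrapping around) — i.e. ROT13.
Applying both steps to "acrobat": "crobata", then "pebongn".

pebongn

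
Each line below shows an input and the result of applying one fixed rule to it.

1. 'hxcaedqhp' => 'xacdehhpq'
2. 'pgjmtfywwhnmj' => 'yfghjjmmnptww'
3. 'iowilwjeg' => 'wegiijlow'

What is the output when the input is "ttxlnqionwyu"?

yilnnoqttuwx

What's happening: sort the characters into alphabetical order, then move the last character to the front.
Applying both steps to "ttxlnqionwyu": "ilnnoqttuwxy", then "yilnnoqttuwx".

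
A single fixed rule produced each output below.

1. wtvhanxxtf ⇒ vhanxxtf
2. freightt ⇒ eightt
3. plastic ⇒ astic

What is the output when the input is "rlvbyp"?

vbyp

The pattern: delete the first 2 characters.
On "rlvbyp" that produces "vbyp".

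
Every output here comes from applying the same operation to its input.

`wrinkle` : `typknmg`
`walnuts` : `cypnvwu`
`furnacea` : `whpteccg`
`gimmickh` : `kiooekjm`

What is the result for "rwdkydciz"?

Rule — shift every letter 2 places forward in the alphabet (wrapping around), then swap each adjacent pair of characters (1↔2, 3↔4, ...).
Starting from "rwdkydciz": after the first operation, "tyfmafekb"; after the second, "ytmffakeb".

ytmffakeb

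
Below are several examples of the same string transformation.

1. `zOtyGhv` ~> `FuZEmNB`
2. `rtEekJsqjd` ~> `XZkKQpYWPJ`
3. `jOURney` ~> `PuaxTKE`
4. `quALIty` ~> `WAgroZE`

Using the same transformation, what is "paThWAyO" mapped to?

Rule — shift every letter 6 places forward in the alphabet (wrapping around), then flip the case of every letter.
For "paThWAyO", step one produces "vgZnCGeU"; step two turns that into "VGzNcgEu".

VGzNcgEu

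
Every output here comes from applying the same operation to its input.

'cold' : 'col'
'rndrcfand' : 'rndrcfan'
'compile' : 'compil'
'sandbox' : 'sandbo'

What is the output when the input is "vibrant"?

What's happening: delete the last character.
So "vibrant" becomes "vibran".

vibran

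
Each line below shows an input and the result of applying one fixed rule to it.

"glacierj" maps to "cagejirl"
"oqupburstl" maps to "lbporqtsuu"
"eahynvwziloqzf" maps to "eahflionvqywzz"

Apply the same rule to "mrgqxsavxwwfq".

famgqqsrwvxwx

Each output is the input with this applied: sort the characters into alphabetical order, then swap each adjacent pair of characters (1↔2, 3↔4, ...).
Applying both steps to "mrgqxsavxwwfq": "afgmqqrsvwwxx", then "famgqqsrwvxwx".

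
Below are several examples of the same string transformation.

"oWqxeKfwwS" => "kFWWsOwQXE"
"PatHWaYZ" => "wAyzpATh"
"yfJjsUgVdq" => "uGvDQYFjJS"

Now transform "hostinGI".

INgiHOST

Looking at the pairs, the operation is to swap the front and back halves of the string, then flip the case of every letter.
Starting from "hostinGI": after the first operation, "inGIhost"; after the second, "INgiHOST".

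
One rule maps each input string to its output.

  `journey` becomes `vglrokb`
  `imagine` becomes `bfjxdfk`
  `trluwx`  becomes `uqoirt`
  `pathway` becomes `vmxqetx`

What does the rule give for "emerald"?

Looking at the pairs, the operation is to shift every letter 3 places backward in the alphabet (wrapping around), then move the last character to the front.
On "emerald": the first step gives "bjboxia", and the second then gives "abjboxi".
(Check on "pathway": → "mxqetxv" → "vmxqetx" ✓)

abjboxi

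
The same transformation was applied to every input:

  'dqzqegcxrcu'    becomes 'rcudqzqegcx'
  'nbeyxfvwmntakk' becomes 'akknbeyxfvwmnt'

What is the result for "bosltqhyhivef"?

The pattern: move the last 3 characters to the front (rotate right by 3).
"bosltqhyhivef" → "vefbosltqhyhi".

vefbosltqhyhi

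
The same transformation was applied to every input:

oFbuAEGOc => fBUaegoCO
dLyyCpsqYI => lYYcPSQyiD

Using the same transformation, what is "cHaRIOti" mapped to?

The rule is to flip the case of every letter, then move the first character to the end.
On "cHaRIOti" that produces "hArioTIC".
(Check on "dLyyCpsqYI": → "DlYYcPSQyi" → "lYYcPSQyiD" ✓)

hArioTIC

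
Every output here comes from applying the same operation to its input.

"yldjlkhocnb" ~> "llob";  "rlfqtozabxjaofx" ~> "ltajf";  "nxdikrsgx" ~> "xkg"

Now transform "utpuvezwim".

tvw

In each case the input is transformed by: keep one character in every 3, starting at position 2 (positions 2nd, 5th, 8th, ...).
"utpuvezwim" → "tvw".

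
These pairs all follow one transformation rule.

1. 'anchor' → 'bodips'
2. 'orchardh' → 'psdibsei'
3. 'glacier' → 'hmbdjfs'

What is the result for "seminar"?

tfnjobs

The transformation: shift every letter 1 place forward in the alphabet (wrapping around).
"seminar" → "tfnjobs".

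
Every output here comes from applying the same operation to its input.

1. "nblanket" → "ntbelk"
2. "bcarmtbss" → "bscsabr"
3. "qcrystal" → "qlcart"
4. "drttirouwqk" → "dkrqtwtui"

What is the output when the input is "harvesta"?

haatrs

Each output is the input with this applied: take characters alternately from the front and the back (1st, last, 2nd, 2nd-last, ...), then delete the last 2 characters.
Applying that to "harvesta" gives "haatrs".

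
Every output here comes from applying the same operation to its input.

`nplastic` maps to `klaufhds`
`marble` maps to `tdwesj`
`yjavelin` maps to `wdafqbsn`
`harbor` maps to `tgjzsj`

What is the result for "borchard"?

The transformation: swap the front and back halves of the string, then shift every letter 8 places backward in the alphabet (wrapping around).
Starting from "borchard": after the first operation, "hardborc"; after the second, "zsjvtgju".
(Check on "yjavelin": → "elinyjav" → "wdafqbsn" ✓)

zsjvtgju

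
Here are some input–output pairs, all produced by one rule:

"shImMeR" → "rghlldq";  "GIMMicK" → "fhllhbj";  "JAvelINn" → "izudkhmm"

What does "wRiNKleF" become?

What's happening: shift every letter 1 place backward in the alphabet (wrapping around), then convert every letter to lowercase.
Working it through for "wRiNKleF": intermediate "vQhMJkdE", final "vqhmjkde".
(Check on "GIMMicK": → "FHLLhbJ" → "fhllhbj" ✓)

vqhmjkde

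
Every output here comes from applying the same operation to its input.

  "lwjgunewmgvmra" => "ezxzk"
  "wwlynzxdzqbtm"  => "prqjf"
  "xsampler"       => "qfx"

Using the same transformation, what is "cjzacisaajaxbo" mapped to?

vtlcu

The rule is to keep one character in every 3, starting at position 1 (positions 1st, 4th, 7th, ...), then shift every letter 7 places backward in the alphabet (wrapping around).
Working it through for "cjzacisaajaxbo": intermediate "casjb", final "vtlcu".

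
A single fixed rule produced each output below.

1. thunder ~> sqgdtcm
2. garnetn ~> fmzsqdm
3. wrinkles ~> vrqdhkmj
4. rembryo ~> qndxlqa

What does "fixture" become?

edhqwts

The pattern: take characters alternately from the front and the back (1st, last, 2nd, 2nd-last, ...), then shift every letter 1 place backward in the alphabet (wrapping around).
"fixture" → "feirxut" → "edhqwts".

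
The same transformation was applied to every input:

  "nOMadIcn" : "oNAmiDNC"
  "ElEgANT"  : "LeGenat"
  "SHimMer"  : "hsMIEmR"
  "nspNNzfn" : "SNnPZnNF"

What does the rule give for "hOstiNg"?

oHTSnIG

The rule is to swap each adjacent pair of characters (1↔2, 3↔4, ...), then flip the case of every letter.
For "hOstiNg", step one produces "OhtsNig"; step two turns that into "oHTSnIG".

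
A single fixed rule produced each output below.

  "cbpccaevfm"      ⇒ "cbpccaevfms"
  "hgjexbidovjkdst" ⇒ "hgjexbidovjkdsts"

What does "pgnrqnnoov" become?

The pattern: append "s".
For "pgnrqnnoov" the result is "pgnrqnnoovs".

pgnrqnnoovs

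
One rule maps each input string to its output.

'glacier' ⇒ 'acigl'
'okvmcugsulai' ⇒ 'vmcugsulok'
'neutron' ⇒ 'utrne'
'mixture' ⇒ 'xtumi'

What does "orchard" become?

chaor

Looking at the pairs, the operation is to delete the last 2 characters, then move the first 2 characters to the end (rotate left by 2).
"orchard" → "orcha" → "chaor".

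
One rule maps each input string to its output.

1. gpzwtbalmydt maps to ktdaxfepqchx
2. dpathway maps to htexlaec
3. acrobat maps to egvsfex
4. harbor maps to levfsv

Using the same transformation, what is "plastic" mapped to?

Looking at the pairs, the operation is to shift every letter 4 places forward in the alphabet (wrapping around).
For "plastic" the result is "tpewxmg".

tpewxmg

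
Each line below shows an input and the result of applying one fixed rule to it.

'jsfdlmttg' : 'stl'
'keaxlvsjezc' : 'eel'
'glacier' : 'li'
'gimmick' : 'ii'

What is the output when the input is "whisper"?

hp

The transformation: take characters alternately from the front and the back (1st, last, 2nd, 2nd-last, ...), then keep one character in every 3, starting at position 3 (positions 3rd, 6th, 9th, ...).
"whisper" → "wrheips" → "hp".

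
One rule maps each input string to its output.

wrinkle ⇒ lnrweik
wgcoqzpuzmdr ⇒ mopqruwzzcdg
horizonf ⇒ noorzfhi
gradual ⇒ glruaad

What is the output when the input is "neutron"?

What's happening: sort the characters into alphabetical order, then move the first 3 characters to the end (rotate left by 3).
For "neutron", step one produces "ennortu"; step two turns that into "ortuenn".

ortuenn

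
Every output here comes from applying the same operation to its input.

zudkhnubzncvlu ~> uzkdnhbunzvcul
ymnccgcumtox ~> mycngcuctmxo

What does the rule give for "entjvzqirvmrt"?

nejtzviqvrrmt

Each output is the input with this applied: swap each adjacent pair of characters (1↔2, 3↔4, ...).
"entjvzqirvmrt" → "nejtzviqvrrmt".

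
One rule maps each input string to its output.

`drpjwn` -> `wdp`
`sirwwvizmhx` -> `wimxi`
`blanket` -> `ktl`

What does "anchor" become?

oac

Rule — move the first 3 characters to the end (rotate left by 3), then keep every other character starting from the second (positions 2nd, 4th, 6th, ...).
Applying both steps to "anchor": "horanc", then "oac".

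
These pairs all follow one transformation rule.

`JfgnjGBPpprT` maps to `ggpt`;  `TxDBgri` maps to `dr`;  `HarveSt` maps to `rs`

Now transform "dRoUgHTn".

oh

What's happening: keep one character in every 3, starting at position 3 (positions 3rd, 6th, 9th, ...), then convert every letter to lowercase.
On "dRoUgHTn": the first step gives "oH", and the second then gives "oh".
(Check on "JfgnjGBPpprT": → "gGpT" → "ggpt" ✓)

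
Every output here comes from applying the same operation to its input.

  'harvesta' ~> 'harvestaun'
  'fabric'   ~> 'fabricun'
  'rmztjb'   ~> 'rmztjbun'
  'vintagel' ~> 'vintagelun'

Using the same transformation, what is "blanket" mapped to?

blanketun

What's happening: append "un".
For "blanket" the result is "blanketun".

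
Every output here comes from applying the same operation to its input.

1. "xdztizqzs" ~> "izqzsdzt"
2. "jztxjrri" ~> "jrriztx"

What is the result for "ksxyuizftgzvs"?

uizftgzvssxy

The rule is to delete the first character, then move the first 3 characters to the end (rotate left by 3).
For "ksxyuizftgzvs", step one produces "sxyuizftgzvs"; step two turns that into "uizftgzvssxy".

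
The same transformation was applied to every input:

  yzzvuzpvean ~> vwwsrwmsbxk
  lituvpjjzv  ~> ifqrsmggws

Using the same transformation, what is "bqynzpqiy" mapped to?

ynvkwmnfv

Rule — shift every letter 3 places backward in the alphabet (wrapping around).
Applying that to "bqynzpqiy" gives "ynvkwmnfv".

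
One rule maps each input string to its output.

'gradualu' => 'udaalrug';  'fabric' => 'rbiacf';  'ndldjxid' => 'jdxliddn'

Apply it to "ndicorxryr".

roxcriydrn

The pattern: swap the front and back halves of the string, then take characters alternately from the front and the back (1st, last, 2nd, 2nd-last, ...).
Applying both steps to "ndicorxryr": "rxryrndico", then "roxcriydrn".
(Check on "gradualu": → "ualugrad" → "udaalrug" ✓)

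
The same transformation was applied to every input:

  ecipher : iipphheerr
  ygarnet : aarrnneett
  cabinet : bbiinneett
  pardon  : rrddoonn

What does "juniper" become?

The transformation: delete the first 2 characters, then double every character.
"juniper" → "niper" → "nniippeerr".
(Check on "pardon": → "rdon" → "rrddoonn" ✓)

nniippeerr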